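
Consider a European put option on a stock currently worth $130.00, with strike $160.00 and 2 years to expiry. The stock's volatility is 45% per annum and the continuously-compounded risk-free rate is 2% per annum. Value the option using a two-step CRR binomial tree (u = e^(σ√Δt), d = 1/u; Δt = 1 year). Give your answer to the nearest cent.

$49.66

CRR parameters: u = e^(σ√Δt) = e^(0.45·√1) = 1.5683, d = 1/u = 0.6376
Per-period rate: rΔt = 0.02·1 = 0.02, so R = e^0.02 = 1.0202
Risk-neutral probability p = (e^0.02 − 0.6376)/(1.5683 − 0.6376) = 0.3826/0.9307 = 0.4111
Terminal stock prices: S_uu = 319.7, S_ud = 130, S_dd = 52.85
Terminal payoffs (K − S): max(-159.7, 0) = 0, max(30, 0) = 30, max(107.1, 0) = 107.1
Node u (S = 203.9): V_u = e^(−0.02)·[0.4111·0.0000 + 0.5889·30.0000] = 17.3182
Node d (S = 82.89): V_d = e^(−0.02)·[0.4111·30.0000 + 0.5889·107.1459] = 73.9401
Node 0 (S = 130): V_0 = e^(−0.02)·[0.4111·17.3182 + 0.5889·73.9401] = 49.6615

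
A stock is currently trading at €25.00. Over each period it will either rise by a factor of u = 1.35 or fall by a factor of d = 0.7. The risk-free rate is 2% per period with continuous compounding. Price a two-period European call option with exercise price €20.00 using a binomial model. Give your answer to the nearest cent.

Risk-neutral probability p = (e^0.02 − 0.7)/(1.35 − 0.7) = 0.3202/0.6500 = 0.4926
Terminal stock prices: S_uu = 45.56, S_ud = 23.62, S_dd = 12.25
Terminal payoffs (S − K): max(25.56, 0) = 25.56, max(3.625, 0) = 3.625, max(-7.75, 0) = 0
Node u (S = 33.75): V_u = e^(−0.02)·[0.4926·25.5625 + 0.5074·3.6250] = 14.1460
Node d (S = 17.5): V_d = e^(−0.02)·[0.4926·3.6250 + 0.5074·0.0000] = 1.7504
Node 0 (S = 25): V_0 = e^(−0.02)·[0.4926·14.1460 + 0.5074·1.7504] = 7.7011

€7.70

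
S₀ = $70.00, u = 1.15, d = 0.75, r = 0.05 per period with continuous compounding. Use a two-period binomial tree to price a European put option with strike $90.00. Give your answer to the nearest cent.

$12.76

Risk-neutral probability p = (e^0.05 − 0.75)/(1.15 − 0.75) = 0.3013/0.4000 = 0.7532
Terminal stock prices: S_uu = 92.57, S_ud = 60.38, S_dd = 39.38
Terminal payoffs (K − S): max(-2.575, 0) = 0, max(29.62, 0) = 29.62, max(50.62, 0) = 50.62
Node u (S = 80.5): V_u = e^(−0.05)·[0.7532·0.0000 + 0.2468·29.6250] = 6.9555
Node d (S = 52.5): V_d = e^(−0.05)·[0.7532·29.6250 + 0.2468·50.6250] = 33.1106
Node 0 (S = 70): V_0 = e^(−0.05)·[0.7532·6.9555 + 0.2468·33.1106] = 12.7571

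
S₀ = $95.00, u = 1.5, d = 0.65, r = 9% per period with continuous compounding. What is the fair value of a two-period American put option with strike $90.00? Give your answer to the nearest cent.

Risk-neutral probability p = (e^0.09 − 0.65)/(1.5 − 0.65) = 0.4442/0.8500 = 0.5226
Terminal stock prices: S_uu = 213.8, S_ud = 92.62, S_dd = 40.14
Terminal payoffs (K − S): max(-123.8, 0) = 0, max(-2.625, 0) = 0, max(49.86, 0) = 49.86
Node u (S = 142.5): continuation = e^(−0.09)·[0.5226·0.0000 + 0.4774·0.0000] = 0.0000; exercise value = 0.0000 ≤ continuation, so V_u = 0.0000
Node d (S = 61.75): continuation = e^(−0.09)·[0.5226·0.0000 + 0.4774·49.8625] = 21.7575; exercise value = 28.2500 > continuation, so V_d = 28.2500 (exercise)
Node 0 (S = 95): continuation = e^(−0.09)·[0.5226·0.0000 + 0.4774·28.2500] = 12.3269; exercise value = 0.0000 ≤ continuation, so V_0 = 12.3269

$12.33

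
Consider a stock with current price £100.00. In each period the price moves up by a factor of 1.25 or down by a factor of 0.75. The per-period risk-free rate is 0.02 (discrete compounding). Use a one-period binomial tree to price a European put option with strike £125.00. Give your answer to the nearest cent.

Risk-neutral probability p = (1 + 0.02 − 0.75)/(1.25 − 0.75) = 0.2700/0.5000 = 0.5400
Terminal stock prices: S_u = 125, S_d = 75
Terminal payoffs (K − S): max(0, 0) = 0, max(50, 0) = 50
Node 0 (S = 100): V_0 = 1/1.02·[0.5400·0.0000 + 0.4600·50.0000] = 22.5490

£22.55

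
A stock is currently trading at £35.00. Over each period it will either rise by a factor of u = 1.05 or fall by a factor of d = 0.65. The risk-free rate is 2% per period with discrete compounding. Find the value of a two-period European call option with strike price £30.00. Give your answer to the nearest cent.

Risk-neutral probability p = (1 + 0.02 − 0.65)/(1.05 − 0.65) = 0.3700/0.4000 = 0.9250
Terminal stock prices: S_uu = 38.59, S_ud = 23.89, S_dd = 14.79
Terminal payoffs (S − K): max(8.587, 0) = 8.587, max(-6.113, 0) = 0, max(-15.21, 0) = 0
Node u (S = 36.75): V_u = 1/1.02·[0.9250·8.5875 + 0.0750·0.0000] = 7.7877
Node d (S = 22.75): V_d = 1/1.02·[0.9250·0.0000 + 0.0750·0.0000] = 0.0000
Node 0 (S = 35): V_0 = 1/1.02·[0.9250·7.7877 + 0.0750·0.0000] = 7.0624

£7.06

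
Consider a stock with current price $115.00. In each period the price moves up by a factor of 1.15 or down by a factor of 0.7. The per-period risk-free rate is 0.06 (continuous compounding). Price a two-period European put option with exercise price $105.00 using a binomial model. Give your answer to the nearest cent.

Risk-neutral probability p = (e^0.06 − 0.7)/(1.15 − 0.7) = 0.3618/0.4500 = 0.8041
Terminal stock prices: S_uu = 152.1, S_ud = 92.57, S_dd = 56.35
Terminal payoffs (K − S): max(-47.09, 0) = 0, max(12.43, 0) = 12.43, max(48.65, 0) = 48.65
Node u (S = 132.2): V_u = e^(−0.06)·[0.8041·0.0000 + 0.1959·12.4250] = 2.2925
Node d (S = 80.5): V_d = e^(−0.06)·[0.8041·12.4250 + 0.1959·48.6500] = 18.3853
Node 0 (S = 115): V_0 = e^(−0.06)·[0.8041·2.2925 + 0.1959·18.3853] = 5.1283

$5.13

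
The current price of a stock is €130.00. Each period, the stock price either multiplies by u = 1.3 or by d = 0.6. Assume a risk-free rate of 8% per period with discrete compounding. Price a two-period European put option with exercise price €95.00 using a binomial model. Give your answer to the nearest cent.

€4.08

Risk-neutral probability p = (1 + 0.08 − 0.6)/(1.3 − 0.6) = 0.4800/0.7000 = 0.6857
Terminal stock prices: S_uu = 219.7, S_ud = 101.4, S_dd = 46.8
Terminal payoffs (K − S): max(-124.7, 0) = 0, max(-6.4, 0) = 0, max(48.2, 0) = 48.2
Node u (S = 169): V_u = 1/1.08·[0.6857·0.0000 + 0.3143·0.0000] = 0.0000
Node d (S = 78): V_d = 1/1.08·[0.6857·0.0000 + 0.3143·48.2000] = 14.0265
Node 0 (S = 130): V_0 = 1/1.08·[0.6857·0.0000 + 0.3143·14.0265] = 4.0818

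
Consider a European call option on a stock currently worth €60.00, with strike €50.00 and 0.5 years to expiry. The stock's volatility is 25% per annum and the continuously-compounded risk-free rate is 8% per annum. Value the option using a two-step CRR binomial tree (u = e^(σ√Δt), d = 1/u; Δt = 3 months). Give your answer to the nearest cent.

€12.60

CRR parameters: u = e^(σ√Δt) = e^(0.25·√0.25) = 1.1331, d = 1/u = 0.8825
Per-period rate: rΔt = 0.08·0.25 = 0.02, so R = e^0.02 = 1.0202
Risk-neutral probability p = (e^0.02 − 0.8825)/(1.1331 − 0.8825) = 0.1377/0.2507 = 0.5494
Terminal stock prices: S_uu = 77.04, S_ud = 60, S_dd = 46.73
Terminal payoffs (S − K): max(27.04, 0) = 27.04, max(10, 0) = 10, max(-3.272, 0) = 0
Node u (S = 67.99): V_u = e^(−0.02)·[0.5494·27.0415 + 0.4506·10.0000] = 18.9790
Node d (S = 52.95): V_d = e^(−0.02)·[0.5494·10.0000 + 0.4506·0.0000] = 5.3851
Node 0 (S = 60): V_0 = e^(−0.02)·[0.5494·18.9790 + 0.4506·5.3851] = 12.5989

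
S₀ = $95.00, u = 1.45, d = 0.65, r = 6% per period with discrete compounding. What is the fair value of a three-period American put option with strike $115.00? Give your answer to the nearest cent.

Risk-neutral probability p = (1 + 0.06 − 0.65)/(1.45 − 0.65) = 0.4100/0.8000 = 0.5125
Terminal stock prices: S_uuu = 289.6, S_uud = 129.8, S_udd = 58.2, S_ddd = 26.09
Terminal payoffs (K − S): max(-174.6, 0) = 0, max(-14.83, 0) = 0, max(56.8, 0) = 56.8, max(88.91, 0) = 88.91
Node uu (S = 199.7): continuation = 1/1.06·[0.5125·0.0000 + 0.4875·0.0000] = 0.0000; exercise value = 0.0000 ≤ continuation, so V_uu = 0.0000
Node ud (S = 89.54): continuation = 1/1.06·[0.5125·0.0000 + 0.4875·56.8006] = 26.1229; exercise value = 25.4625 ≤ continuation, so V_ud = 26.1229
Node dd (S = 40.14): continuation = 1/1.06·[0.5125·56.8006 + 0.4875·88.9106] = 68.3531; exercise value = 74.8625 > continuation, so V_dd = 74.8625 (exercise)
Node u (S = 137.8): continuation = 1/1.06·[0.5125·0.0000 + 0.4875·26.1229] = 12.0141; exercise value = 0.0000 ≤ continuation, so V_u = 12.0141
Node d (S = 61.75): continuation = 1/1.06·[0.5125·26.1229 + 0.4875·74.8625] = 47.0599; exercise value = 53.2500 > continuation, so V_d = 53.2500 (exercise)
Node 0 (S = 95): continuation = 1/1.06·[0.5125·12.0141 + 0.4875·53.2500] = 30.2987; exercise value = 20.0000 ≤ continuation, so V_0 = 30.2987

$30.30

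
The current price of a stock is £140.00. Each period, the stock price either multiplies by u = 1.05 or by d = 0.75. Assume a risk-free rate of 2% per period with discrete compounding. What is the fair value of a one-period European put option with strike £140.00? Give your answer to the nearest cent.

Risk-neutral probability p = (1 + 0.02 − 0.75)/(1.05 − 0.75) = 0.2700/0.3000 = 0.9000
Terminal stock prices: S_u = 147, S_d = 105
Terminal payoffs (K − S): max(-7, 0) = 0, max(35, 0) = 35
Node 0 (S = 140): V_0 = 1/1.02·[0.9000·0.0000 + 0.1000·35.0000] = 3.4314

£3.43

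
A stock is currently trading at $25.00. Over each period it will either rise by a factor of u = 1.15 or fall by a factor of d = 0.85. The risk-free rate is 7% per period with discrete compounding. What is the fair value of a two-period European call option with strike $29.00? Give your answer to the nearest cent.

Risk-neutral probability p = (1 + 0.07 − 0.85)/(1.15 − 0.85) = 0.2200/0.3000 = 0.7333
Terminal stock prices: S_uu = 33.06, S_ud = 24.44, S_dd = 18.06
Terminal payoffs (S − K): max(4.062, 0) = 4.062, max(-4.563, 0) = 0, max(-10.94, 0) = 0
Node u (S = 28.75): V_u = 1/1.07·[0.7333·4.0625 + 0.2667·0.0000] = 2.7843
Node d (S = 21.25): V_d = 1/1.07·[0.7333·0.0000 + 0.2667·0.0000] = 0.0000
Node 0 (S = 25): V_0 = 1/1.07·[0.7333·2.7843 + 0.2667·0.0000] = 1.9082

$1.91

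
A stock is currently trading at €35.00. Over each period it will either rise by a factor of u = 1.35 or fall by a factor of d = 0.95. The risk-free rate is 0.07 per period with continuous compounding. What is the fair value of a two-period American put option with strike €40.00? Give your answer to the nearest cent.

€5.00

Risk-neutral probability p = (e^0.07 − 0.95)/(1.35 − 0.95) = 0.1225/0.4000 = 0.3063
Terminal stock prices: S_uu = 63.79, S_ud = 44.89, S_dd = 31.59
Terminal payoffs (K − S): max(-23.79, 0) = 0, max(-4.887, 0) = 0, max(8.413, 0) = 8.413
Node u (S = 47.25): continuation = e^(−0.07)·[0.3063·0.0000 + 0.6937·0.0000] = 0.0000; exercise value = 0.0000 ≤ continuation, so V_u = 0.0000
Node d (S = 33.25): continuation = e^(−0.07)·[0.3063·0.0000 + 0.6937·8.4125] = 5.4415; exercise value = 6.7500 > continuation, so V_d = 6.7500 (exercise)
Node 0 (S = 35): continuation = e^(−0.07)·[0.3063·0.0000 + 0.6937·6.7500] = 4.3661; exercise value = 5.0000 > continuation, so V_0 = 5.0000 (exercise)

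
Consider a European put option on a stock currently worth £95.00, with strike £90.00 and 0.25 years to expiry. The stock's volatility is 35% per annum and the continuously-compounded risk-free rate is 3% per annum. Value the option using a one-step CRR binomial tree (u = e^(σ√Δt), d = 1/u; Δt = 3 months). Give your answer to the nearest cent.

CRR parameters: u = e^(σ√Δt) = e^(0.35·√0.25) = 1.1912, d = 1/u = 0.8395
Per-period rate: rΔt = 0.03·0.25 = 0.0075, so R = e^0.0075 = 1.0075
Risk-neutral probability p = (e^0.0075 − 0.8395)/(1.1912 − 0.8395) = 0.1681/0.3518 = 0.4778
Terminal stock prices: S_u = 113.2, S_d = 79.75
Terminal payoffs (K − S): max(-23.17, 0) = 0, max(10.25, 0) = 10.25
Node 0 (S = 95): V_0 = e^(−0.0075)·[0.4778·0.0000 + 0.5222·10.2516] = 5.3138

£5.31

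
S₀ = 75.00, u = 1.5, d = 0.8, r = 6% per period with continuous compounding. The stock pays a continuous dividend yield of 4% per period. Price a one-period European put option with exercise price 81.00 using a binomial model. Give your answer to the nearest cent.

13.56

Per-period risk-free factor R = e^0.06 = 1.0618; dividend-adjusted growth = e^(0.06−0.04) = 1.0202.
Risk-neutral probability p = (1.0202 − 0.8)/(1.5 − 0.8) = 0.2202/0.7000 = 0.3146
Terminal stock prices: S_u = 112.5, S_d = 60
Terminal payoffs (K − S): max(-31.5, 0) = 0, max(21, 0) = 21
Node 0 (S = 75): V_0 = e^(−0.06)·[0.3146·0.0000 + 0.6854·21.0000] = 13.5557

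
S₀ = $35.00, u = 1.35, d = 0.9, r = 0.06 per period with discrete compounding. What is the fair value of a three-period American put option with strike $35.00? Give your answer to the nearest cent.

$2.46

Risk-neutral probability p = (1 + 0.06 − 0.9)/(1.35 − 0.9) = 0.1600/0.4500 = 0.3556
Terminal stock prices: S_uuu = 86.11, S_uud = 57.41, S_udd = 38.27, S_ddd = 25.52
Terminal payoffs (K − S): max(-51.11, 0) = 0, max(-22.41, 0) = 0, max(-3.273, 0) = 0, max(9.485, 0) = 9.485
Node uu (S = 63.79): continuation = 1/1.06·[0.3556·0.0000 + 0.6444·0.0000] = 0.0000; exercise value = 0.0000 ≤ continuation, so V_uu = 0.0000
Node ud (S = 42.52): continuation = 1/1.06·[0.3556·0.0000 + 0.6444·0.0000] = 0.0000; exercise value = 0.0000 ≤ continuation, so V_ud = 0.0000
Node dd (S = 28.35): continuation = 1/1.06·[0.3556·0.0000 + 0.6444·9.4850] = 5.7666; exercise value = 6.6500 > continuation, so V_dd = 6.6500 (exercise)
Node u (S = 47.25): continuation = 1/1.06·[0.3556·0.0000 + 0.6444·0.0000] = 0.0000; exercise value = 0.0000 ≤ continuation, so V_u = 0.0000
Node d (S = 31.5): continuation = 1/1.06·[0.3556·0.0000 + 0.6444·6.6500] = 4.0430; exercise value = 3.5000 ≤ continuation, so V_d = 4.0430
Node 0 (S = 35): continuation = 1/1.06·[0.3556·0.0000 + 0.6444·4.0430] = 2.4580; exercise value = 0.0000 ≤ continuation, so V_0 = 2.4580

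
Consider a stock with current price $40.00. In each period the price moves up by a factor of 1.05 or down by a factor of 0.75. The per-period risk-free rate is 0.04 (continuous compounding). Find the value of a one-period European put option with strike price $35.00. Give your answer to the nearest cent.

Risk-neutral probability p = (e^0.04 − 0.75)/(1.05 − 0.75) = 0.2908/0.3000 = 0.9694
Terminal stock prices: S_u = 42, S_d = 30
Terminal payoffs (K − S): max(-7, 0) = 0, max(5, 0) = 5
Node 0 (S = 40): V_0 = e^(−0.04)·[0.9694·0.0000 + 0.0306·5.0000] = 0.1471

$0.15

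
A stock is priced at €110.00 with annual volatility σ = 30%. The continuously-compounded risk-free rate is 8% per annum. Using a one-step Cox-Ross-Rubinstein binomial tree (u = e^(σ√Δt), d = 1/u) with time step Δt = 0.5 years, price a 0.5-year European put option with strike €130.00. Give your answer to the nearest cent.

€18.03

CRR parameters: u = e^(σ√Δt) = e^(0.3·√0.5) = 1.2363, d = 1/u = 0.8089
Per-period rate: rΔt = 0.08·0.5 = 0.04, so R = e^0.04 = 1.0408
Risk-neutral probability p = (e^0.04 − 0.8089)/(1.2363 − 0.8089) = 0.2320/0.4275 = 0.5426
Terminal stock prices: S_u = 136, S_d = 88.97
Terminal payoffs (K − S): max(-5.994, 0) = 0, max(41.03, 0) = 41.03
Node 0 (S = 110): V_0 = e^(−0.04)·[0.5426·0.0000 + 0.4574·41.0256] = 18.0278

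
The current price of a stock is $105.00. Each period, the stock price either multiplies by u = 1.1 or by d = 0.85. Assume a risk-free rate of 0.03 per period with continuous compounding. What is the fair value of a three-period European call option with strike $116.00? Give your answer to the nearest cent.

Risk-neutral probability p = (e^0.03 − 0.85)/(1.1 − 0.85) = 0.1805/0.2500 = 0.7218
Terminal stock prices: S_uuu = 139.8, S_uud = 108, S_udd = 83.45, S_ddd = 64.48
Terminal payoffs (S − K): max(23.76, 0) = 23.76, max(-8.007, 0) = 0, max(-32.55, 0) = 0, max(-51.52, 0) = 0
Node uu (S = 127.1): V_uu = e^(−0.03)·[0.7218·23.7550 + 0.2782·0.0000] = 16.6400
Node ud (S = 98.18): V_ud = e^(−0.03)·[0.7218·0.0000 + 0.2782·0.0000] = 0.0000
Node dd (S = 75.86): V_dd = e^(−0.03)·[0.7218·0.0000 + 0.2782·0.0000] = 0.0000
Node u (S = 115.5): V_u = e^(−0.03)·[0.7218·16.6400 + 0.2782·0.0000] = 11.6561
Node d (S = 89.25): V_d = e^(−0.03)·[0.7218·0.0000 + 0.2782·0.0000] = 0.0000
Node 0 (S = 105): V_0 = e^(−0.03)·[0.7218·11.6561 + 0.2782·0.0000] = 8.1649

$8.16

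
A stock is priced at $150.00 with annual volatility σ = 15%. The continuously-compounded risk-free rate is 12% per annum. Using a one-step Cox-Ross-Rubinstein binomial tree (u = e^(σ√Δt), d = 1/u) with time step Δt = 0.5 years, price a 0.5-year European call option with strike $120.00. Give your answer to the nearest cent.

$36.99

CRR parameters: u = e^(σ√Δt) = e^(0.15·√0.5) = 1.1119, d = 1/u = 0.8994
Per-period rate: rΔt = 0.12·0.5 = 0.06, so R = e^0.06 = 1.0618
Risk-neutral probability p = (e^0.06 − 0.8994)/(1.1119 − 0.8994) = 0.1625/0.2125 = 0.7645
Terminal stock prices: S_u = 166.8, S_d = 134.9
Terminal payoffs (S − K): max(46.78, 0) = 46.78, max(14.9, 0) = 14.9
Node 0 (S = 150): V_0 = e^(−0.06)·[0.7645·46.7843 + 0.2355·14.9048] = 36.9883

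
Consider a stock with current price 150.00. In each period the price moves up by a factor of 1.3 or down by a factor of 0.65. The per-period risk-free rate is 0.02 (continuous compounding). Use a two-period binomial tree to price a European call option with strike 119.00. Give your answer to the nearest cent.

45.57

Risk-neutral probability p = (e^0.02 − 0.65)/(1.3 − 0.65) = 0.3702/0.6500 = 0.5695
Terminal stock prices: S_uu = 253.5, S_ud = 126.8, S_dd = 63.38
Terminal payoffs (S − K): max(134.5, 0) = 134.5, max(7.75, 0) = 7.75, max(-55.62, 0) = 0
Node u (S = 195): V_u = e^(−0.02)·[0.5695·134.5000 + 0.4305·7.7500] = 78.3564
Node d (S = 97.5): V_d = e^(−0.02)·[0.5695·7.7500 + 0.4305·0.0000] = 4.3265
Node 0 (S = 150): V_0 = e^(−0.02)·[0.5695·78.3564 + 0.4305·4.3265] = 45.5690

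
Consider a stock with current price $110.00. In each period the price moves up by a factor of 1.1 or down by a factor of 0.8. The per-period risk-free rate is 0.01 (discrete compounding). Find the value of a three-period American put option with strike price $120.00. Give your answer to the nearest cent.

$16.21

Risk-neutral probability p = (1 + 0.01 − 0.8)/(1.1 − 0.8) = 0.2100/0.3000 = 0.7000
Terminal stock prices: S_uuu = 146.4, S_uud = 106.5, S_udd = 77.44, S_ddd = 56.32
Terminal payoffs (K − S): max(-26.41, 0) = 0, max(13.52, 0) = 13.52, max(42.56, 0) = 42.56, max(63.68, 0) = 63.68
Node uu (S = 133.1): continuation = 1/1.01·[0.7000·0.0000 + 0.3000·13.5200] = 4.0158; exercise value = 0.0000 ≤ continuation, so V_uu = 4.0158
Node ud (S = 96.8): continuation = 1/1.01·[0.7000·13.5200 + 0.3000·42.5600] = 22.0119; exercise value = 23.2000 > continuation, so V_ud = 23.2000 (exercise)
Node dd (S = 70.4): continuation = 1/1.01·[0.7000·42.5600 + 0.3000·63.6800] = 48.4119; exercise value = 49.6000 > continuation, so V_dd = 49.6000 (exercise)
Node u (S = 121): continuation = 1/1.01·[0.7000·4.0158 + 0.3000·23.2000] = 9.6743; exercise value = 0.0000 ≤ continuation, so V_u = 9.6743
Node d (S = 88): continuation = 1/1.01·[0.7000·23.2000 + 0.3000·49.6000] = 30.8119; exercise value = 32.0000 > continuation, so V_d = 32.0000 (exercise)
Node 0 (S = 110): continuation = 1/1.01·[0.7000·9.6743 + 0.3000·32.0000] = 16.2099; exercise value = 10.0000 ≤ continuation, so V_0 = 16.2099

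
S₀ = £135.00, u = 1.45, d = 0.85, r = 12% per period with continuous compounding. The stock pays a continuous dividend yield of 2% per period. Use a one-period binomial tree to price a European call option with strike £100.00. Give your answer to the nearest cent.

Per-period risk-free factor R = e^0.12 = 1.1275; dividend-adjusted growth = e^(0.12−0.02) = 1.1052.
Risk-neutral probability p = (1.1052 − 0.85)/(1.45 − 0.85) = 0.2552/0.6000 = 0.4253
Terminal stock prices: S_u = 195.8, S_d = 114.8
Terminal payoffs (S − K): max(95.75, 0) = 95.75, max(14.75, 0) = 14.75
Node 0 (S = 135): V_0 = e^(−0.12)·[0.4253·95.7500 + 0.5747·14.7500] = 43.6348

£43.63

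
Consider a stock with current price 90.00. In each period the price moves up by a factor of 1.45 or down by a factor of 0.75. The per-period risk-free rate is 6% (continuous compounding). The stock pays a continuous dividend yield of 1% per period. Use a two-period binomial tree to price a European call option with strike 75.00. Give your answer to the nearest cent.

28.71

Per-period risk-free factor R = e^0.06 = 1.0618; dividend-adjusted growth = e^(0.06−0.01) = 1.0513.
Risk-neutral probability p = (1.0513 − 0.75)/(1.45 − 0.75) = 0.3013/0.7000 = 0.4304
Terminal stock prices: S_uu = 189.2, S_ud = 97.88, S_dd = 50.62
Terminal payoffs (S − K): max(114.2, 0) = 114.2, max(22.88, 0) = 22.88, max(-24.38, 0) = 0
Node u (S = 130.5): V_u = e^(−0.06)·[0.4304·114.2250 + 0.5696·22.8750] = 58.5692
Node d (S = 67.5): V_d = e^(−0.06)·[0.4304·22.8750 + 0.5696·0.0000] = 9.2718
Node 0 (S = 90): V_0 = e^(−0.06)·[0.4304·58.5692 + 0.5696·9.2718] = 28.7132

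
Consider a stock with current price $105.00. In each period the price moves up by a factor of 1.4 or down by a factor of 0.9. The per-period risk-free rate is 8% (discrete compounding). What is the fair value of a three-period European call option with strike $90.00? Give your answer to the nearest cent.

Risk-neutral probability p = (1 + 0.08 − 0.9)/(1.4 − 0.9) = 0.1800/0.5000 = 0.3600
Terminal stock prices: S_uuu = 288.1, S_uud = 185.2, S_udd = 119.1, S_ddd = 76.55
Terminal payoffs (S − K): max(198.1, 0) = 198.1, max(95.22, 0) = 95.22, max(29.07, 0) = 29.07, max(-13.45, 0) = 0
Node uu (S = 205.8): V_uu = 1/1.08·[0.3600·198.1200 + 0.6400·95.2200] = 122.4667
Node ud (S = 132.3): V_ud = 1/1.08·[0.3600·95.2200 + 0.6400·29.0700] = 48.9667
Node dd (S = 85.05): V_dd = 1/1.08·[0.3600·29.0700 + 0.6400·0.0000] = 9.6900
Node u (S = 147): V_u = 1/1.08·[0.3600·122.4667 + 0.6400·48.9667] = 69.8395
Node d (S = 94.5): V_d = 1/1.08·[0.3600·48.9667 + 0.6400·9.6900] = 22.0644
Node 0 (S = 105): V_0 = 1/1.08·[0.3600·69.8395 + 0.6400·22.0644] = 36.3551

$36.36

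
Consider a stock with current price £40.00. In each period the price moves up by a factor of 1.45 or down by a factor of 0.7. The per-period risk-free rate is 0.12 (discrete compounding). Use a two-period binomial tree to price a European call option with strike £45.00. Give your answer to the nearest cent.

Risk-neutral probability p = (1 + 0.12 − 0.7)/(1.45 − 0.7) = 0.4200/0.7500 = 0.5600
Terminal stock prices: S_uu = 84.1, S_ud = 40.6, S_dd = 19.6
Terminal payoffs (S − K): max(39.1, 0) = 39.1, max(-4.4, 0) = 0, max(-25.4, 0) = 0
Node u (S = 58): V_u = 1/1.12·[0.5600·39.1000 + 0.4400·0.0000] = 19.5500
Node d (S = 28): V_d = 1/1.12·[0.5600·0.0000 + 0.4400·0.0000] = 0.0000
Node 0 (S = 40): V_0 = 1/1.12·[0.5600·19.5500 + 0.4400·0.0000] = 9.7750

£9.78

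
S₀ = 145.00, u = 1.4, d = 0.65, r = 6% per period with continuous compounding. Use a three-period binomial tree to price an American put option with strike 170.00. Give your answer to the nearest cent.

40.52

Risk-neutral probability p = (e^0.06 − 0.65)/(1.4 − 0.65) = 0.4118/0.7500 = 0.5491
Terminal stock prices: S_uuu = 397.9, S_uud = 184.7, S_udd = 85.77, S_ddd = 39.82
Terminal payoffs (K − S): max(-227.9, 0) = 0, max(-14.73, 0) = 0, max(84.23, 0) = 84.23, max(130.2, 0) = 130.2
Node uu (S = 284.2): continuation = e^(−0.06)·[0.5491·0.0000 + 0.4509·0.0000] = 0.0000; exercise value = 0.0000 ≤ continuation, so V_uu = 0.0000
Node ud (S = 132): continuation = e^(−0.06)·[0.5491·0.0000 + 0.4509·84.2325] = 35.7674; exercise value = 38.0500 > continuation, so V_ud = 38.0500 (exercise)
Node dd (S = 61.26): continuation = e^(−0.06)·[0.5491·84.2325 + 0.4509·130.1794] = 98.8375; exercise value = 108.7375 > continuation, so V_dd = 108.7375 (exercise)
Node u (S = 203): continuation = e^(−0.06)·[0.5491·0.0000 + 0.4509·38.0500] = 16.1571; exercise value = 0.0000 ≤ continuation, so V_u = 16.1571
Node d (S = 94.25): continuation = e^(−0.06)·[0.5491·38.0500 + 0.4509·108.7375] = 65.8500; exercise value = 75.7500 > continuation, so V_d = 75.7500 (exercise)
Node 0 (S = 145): continuation = e^(−0.06)·[0.5491·16.1571 + 0.4509·75.7500] = 40.5209; exercise value = 25.0000 ≤ continuation, so V_0 = 40.5209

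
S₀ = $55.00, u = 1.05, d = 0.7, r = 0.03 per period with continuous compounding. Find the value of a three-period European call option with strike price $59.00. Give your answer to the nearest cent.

Risk-neutral probability p = (e^0.03 − 0.7)/(1.05 − 0.7) = 0.3305/0.3500 = 0.9442
Terminal stock prices: S_uuu = 63.67, S_uud = 42.45, S_udd = 28.3, S_ddd = 18.86
Terminal payoffs (S − K): max(4.669, 0) = 4.669, max(-16.55, 0) = 0, max(-30.7, 0) = 0, max(-40.14, 0) = 0
Node uu (S = 60.64): V_uu = e^(−0.03)·[0.9442·4.6694 + 0.0558·0.0000] = 4.2783
Node ud (S = 40.42): V_ud = e^(−0.03)·[0.9442·0.0000 + 0.0558·0.0000] = 0.0000
Node dd (S = 26.95): V_dd = e^(−0.03)·[0.9442·0.0000 + 0.0558·0.0000] = 0.0000
Node u (S = 57.75): V_u = e^(−0.03)·[0.9442·4.2783 + 0.0558·0.0000] = 3.9200
Node d (S = 38.5): V_d = e^(−0.03)·[0.9442·0.0000 + 0.0558·0.0000] = 0.0000
Node 0 (S = 55): V_0 = e^(−0.03)·[0.9442·3.9200 + 0.0558·0.0000] = 3.5917

$3.59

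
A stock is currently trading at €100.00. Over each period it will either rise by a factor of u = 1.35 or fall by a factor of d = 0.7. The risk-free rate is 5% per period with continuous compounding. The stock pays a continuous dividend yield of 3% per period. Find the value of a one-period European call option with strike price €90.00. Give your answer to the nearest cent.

Per-period risk-free factor R = e^0.05 = 1.0513; dividend-adjusted growth = e^(0.05−0.03) = 1.0202.
Risk-neutral probability p = (1.0202 − 0.7)/(1.35 − 0.7) = 0.3202/0.6500 = 0.4926
Terminal stock prices: S_u = 135, S_d = 70
Terminal payoffs (S − K): max(45, 0) = 45, max(-20, 0) = 0
Node 0 (S = 100): V_0 = e^(−0.05)·[0.4926·45.0000 + 0.5074·0.0000] = 21.0866

€21.09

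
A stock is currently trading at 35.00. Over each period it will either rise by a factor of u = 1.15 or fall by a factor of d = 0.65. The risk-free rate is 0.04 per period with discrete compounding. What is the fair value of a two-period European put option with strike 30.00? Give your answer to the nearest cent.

1.90

Risk-neutral probability p = (1 + 0.04 − 0.65)/(1.15 − 0.65) = 0.3900/0.5000 = 0.7800
Terminal stock prices: S_uu = 46.29, S_ud = 26.16, S_dd = 14.79
Terminal payoffs (K − S): max(-16.29, 0) = 0, max(3.837, 0) = 3.837, max(15.21, 0) = 15.21
Node u (S = 40.25): V_u = 1/1.04·[0.7800·0.0000 + 0.2200·3.8375] = 0.8118
Node d (S = 22.75): V_d = 1/1.04·[0.7800·3.8375 + 0.2200·15.2125] = 6.0962
Node 0 (S = 35): V_0 = 1/1.04·[0.7800·0.8118 + 0.2200·6.0962] = 1.8984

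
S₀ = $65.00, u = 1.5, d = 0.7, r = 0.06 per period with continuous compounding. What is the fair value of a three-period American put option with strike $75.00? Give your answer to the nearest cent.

Risk-neutral probability p = (e^0.06 − 0.7)/(1.5 − 0.7) = 0.3618/0.8000 = 0.4523
Terminal stock prices: S_uuu = 219.4, S_uud = 102.4, S_udd = 47.77, S_ddd = 22.29
Terminal payoffs (K − S): max(-144.4, 0) = 0, max(-27.38, 0) = 0, max(27.23, 0) = 27.23, max(52.71, 0) = 52.71
Node uu (S = 146.2): continuation = e^(−0.06)·[0.4523·0.0000 + 0.5477·0.0000] = 0.0000; exercise value = 0.0000 ≤ continuation, so V_uu = 0.0000
Node ud (S = 68.25): continuation = e^(−0.06)·[0.4523·0.0000 + 0.5477·27.2250] = 14.0429; exercise value = 6.7500 ≤ continuation, so V_ud = 14.0429
Node dd (S = 31.85): continuation = e^(−0.06)·[0.4523·27.2250 + 0.5477·52.7050] = 38.7823; exercise value = 43.1500 > continuation, so V_dd = 43.1500 (exercise)
Node u (S = 97.5): continuation = e^(−0.06)·[0.4523·0.0000 + 0.5477·14.0429] = 7.2434; exercise value = 0.0000 ≤ continuation, so V_u = 7.2434
Node d (S = 45.5): continuation = e^(−0.06)·[0.4523·14.0429 + 0.5477·43.1500] = 28.2388; exercise value = 29.5000 > continuation, so V_d = 29.5000 (exercise)
Node 0 (S = 65): continuation = e^(−0.06)·[0.4523·7.2434 + 0.5477·29.5000] = 18.3017; exercise value = 10.0000 ≤ continuation, so V_0 = 18.3017

$18.30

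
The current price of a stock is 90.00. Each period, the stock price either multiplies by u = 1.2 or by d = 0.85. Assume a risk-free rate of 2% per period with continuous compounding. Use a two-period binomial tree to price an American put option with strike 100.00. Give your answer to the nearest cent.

Risk-neutral probability p = (e^0.02 − 0.85)/(1.2 − 0.85) = 0.1702/0.3500 = 0.4863
Terminal stock prices: S_uu = 129.6, S_ud = 91.8, S_dd = 65.02
Terminal payoffs (K − S): max(-29.6, 0) = 0, max(8.2, 0) = 8.2, max(34.98, 0) = 34.98
Node u (S = 108): continuation = e^(−0.02)·[0.4863·0.0000 + 0.5137·8.2000] = 4.1290; exercise value = 0.0000 ≤ continuation, so V_u = 4.1290
Node d (S = 76.5): continuation = e^(−0.02)·[0.4863·8.2000 + 0.5137·34.9750] = 21.5199; exercise value = 23.5000 > continuation, so V_d = 23.5000 (exercise)
Node 0 (S = 90): continuation = e^(−0.02)·[0.4863·4.1290 + 0.5137·23.5000] = 13.8013; exercise value = 10.0000 ≤ continuation, so V_0 = 13.8013

13.80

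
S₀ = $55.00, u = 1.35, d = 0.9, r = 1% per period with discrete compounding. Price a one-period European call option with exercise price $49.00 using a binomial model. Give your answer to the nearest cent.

$6.49

Risk-neutral probability p = (1 + 0.01 − 0.9)/(1.35 − 0.9) = 0.1100/0.4500 = 0.2444
Terminal stock prices: S_u = 74.25, S_d = 49.5
Terminal payoffs (S − K): max(25.25, 0) = 25.25, max(0.5, 0) = 0.5
Node 0 (S = 55): V_0 = 1/1.01·[0.2444·25.2500 + 0.7556·0.5000] = 6.4851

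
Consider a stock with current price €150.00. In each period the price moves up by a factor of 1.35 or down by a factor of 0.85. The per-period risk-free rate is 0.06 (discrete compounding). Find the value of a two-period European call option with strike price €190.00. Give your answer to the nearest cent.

€13.09

Risk-neutral probability p = (1 + 0.06 − 0.85)/(1.35 − 0.85) = 0.2100/0.5000 = 0.4200
Terminal stock prices: S_uu = 273.4, S_ud = 172.1, S_dd = 108.4
Terminal payoffs (S − K): max(83.38, 0) = 83.38, max(-17.88, 0) = 0, max(-81.63, 0) = 0
Node u (S = 202.5): V_u = 1/1.06·[0.4200·83.3750 + 0.5800·0.0000] = 33.0354
Node d (S = 127.5): V_d = 1/1.06·[0.4200·0.0000 + 0.5800·0.0000] = 0.0000
Node 0 (S = 150): V_0 = 1/1.06·[0.4200·33.0354 + 0.5800·0.0000] = 13.0895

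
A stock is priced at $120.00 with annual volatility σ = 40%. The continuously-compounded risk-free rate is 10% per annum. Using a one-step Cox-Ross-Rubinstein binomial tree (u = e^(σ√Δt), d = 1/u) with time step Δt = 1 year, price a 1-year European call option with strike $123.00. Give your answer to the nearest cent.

CRR parameters: u = e^(σ√Δt) = e^(0.4·√1) = 1.4918, d = 1/u = 0.6703
Per-period rate: rΔt = 0.1·1 = 0.1, so R = e^0.1 = 1.1052
Risk-neutral probability p = (e^0.1 − 0.6703)/(1.4918 − 0.6703) = 0.4349/0.8215 = 0.5293
Terminal stock prices: S_u = 179, S_d = 80.44
Terminal payoffs (S − K): max(56.02, 0) = 56.02, max(-42.56, 0) = 0
Node 0 (S = 120): V_0 = e^(−0.1)·[0.5293·56.0190 + 0.4707·0.0000] = 26.8309

$26.83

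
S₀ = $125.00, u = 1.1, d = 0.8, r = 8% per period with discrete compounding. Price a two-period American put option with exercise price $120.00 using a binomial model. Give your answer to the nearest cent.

Risk-neutral probability p = (1 + 0.08 − 0.8)/(1.1 − 0.8) = 0.2800/0.3000 = 0.9333
Terminal stock prices: S_uu = 151.3, S_ud = 110, S_dd = 80
Terminal payoffs (K − S): max(-31.25, 0) = 0, max(10, 0) = 10, max(40, 0) = 40
Node u (S = 137.5): continuation = 1/1.08·[0.9333·0.0000 + 0.0667·10.0000] = 0.6173; exercise value = 0.0000 ≤ continuation, so V_u = 0.6173
Node d (S = 100): continuation = 1/1.08·[0.9333·10.0000 + 0.0667·40.0000] = 11.1111; exercise value = 20.0000 > continuation, so V_d = 20.0000 (exercise)
Node 0 (S = 125): continuation = 1/1.08·[0.9333·0.6173 + 0.0667·20.0000] = 1.7680; exercise value = 0.0000 ≤ continuation, so V_0 = 1.7680

$1.77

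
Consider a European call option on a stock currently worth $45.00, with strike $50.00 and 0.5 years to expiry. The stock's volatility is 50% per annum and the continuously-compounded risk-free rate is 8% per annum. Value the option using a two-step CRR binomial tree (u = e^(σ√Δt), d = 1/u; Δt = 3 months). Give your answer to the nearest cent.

CRR parameters: u = e^(σ√Δt) = e^(0.5·√0.25) = 1.2840, d = 1/u = 0.7788
Per-period rate: rΔt = 0.08·0.25 = 0.02, so R = e^0.02 = 1.0202
Risk-neutral probability p = (e^0.02 − 0.7788)/(1.2840 − 0.7788) = 0.2414/0.5052 = 0.4778
Terminal stock prices: S_uu = 74.19, S_ud = 45, S_dd = 27.29
Terminal payoffs (S − K): max(24.19, 0) = 24.19, max(-5, 0) = 0, max(-22.71, 0) = 0
Node u (S = 57.78): V_u = e^(−0.02)·[0.4778·24.1925 + 0.5222·0.0000] = 11.3305
Node d (S = 35.05): V_d = e^(−0.02)·[0.4778·0.0000 + 0.5222·0.0000] = 0.0000
Node 0 (S = 45): V_0 = e^(−0.02)·[0.4778·11.3305 + 0.5222·0.0000] = 5.3066

$5.31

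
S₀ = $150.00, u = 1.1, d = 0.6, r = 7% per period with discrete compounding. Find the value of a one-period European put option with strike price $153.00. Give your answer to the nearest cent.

Risk-neutral probability p = (1 + 0.07 − 0.6)/(1.1 − 0.6) = 0.4700/0.5000 = 0.9400
Terminal stock prices: S_u = 165, S_d = 90
Terminal payoffs (K − S): max(-12, 0) = 0, max(63, 0) = 63
Node 0 (S = 150): V_0 = 1/1.07·[0.9400·0.0000 + 0.0600·63.0000] = 3.5327

$3.53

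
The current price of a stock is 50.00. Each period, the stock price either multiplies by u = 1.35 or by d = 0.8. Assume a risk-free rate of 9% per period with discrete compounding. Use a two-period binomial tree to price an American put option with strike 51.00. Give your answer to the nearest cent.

Risk-neutral probability p = (1 + 0.09 − 0.8)/(1.35 − 0.8) = 0.2900/0.5500 = 0.5273
Terminal stock prices: S_uu = 91.13, S_ud = 54, S_dd = 32
Terminal payoffs (K − S): max(-40.13, 0) = 0, max(-3, 0) = 0, max(19, 0) = 19
Node u (S = 67.5): continuation = 1/1.09·[0.5273·0.0000 + 0.4727·0.0000] = 0.0000; exercise value = 0.0000 ≤ continuation, so V_u = 0.0000
Node d (S = 40): continuation = 1/1.09·[0.5273·0.0000 + 0.4727·19.0000] = 8.2402; exercise value = 11.0000 > continuation, so V_d = 11.0000 (exercise)
Node 0 (S = 50): continuation = 1/1.09·[0.5273·0.0000 + 0.4727·11.0000] = 4.7706; exercise value = 1.0000 ≤ continuation, so V_0 = 4.7706

4.77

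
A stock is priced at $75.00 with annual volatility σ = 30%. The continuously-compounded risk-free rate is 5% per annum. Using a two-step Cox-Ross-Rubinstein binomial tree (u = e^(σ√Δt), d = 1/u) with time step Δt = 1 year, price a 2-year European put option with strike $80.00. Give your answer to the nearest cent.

$10.71

CRR parameters: u = e^(σ√Δt) = e^(0.3·√1) = 1.3499, d = 1/u = 0.7408
Per-period rate: rΔt = 0.05·1 = 0.05, so R = e^0.05 = 1.0513
Risk-neutral probability p = (e^0.05 − 0.7408)/(1.3499 − 0.7408) = 0.3105/0.6090 = 0.5097
Terminal stock prices: S_uu = 136.7, S_ud = 75, S_dd = 41.16
Terminal payoffs (K − S): max(-56.66, 0) = 0, max(5, 0) = 5, max(38.84, 0) = 38.84
Node u (S = 101.2): V_u = e^(−0.05)·[0.5097·0.0000 + 0.4903·5.0000] = 2.3317
Node d (S = 55.56): V_d = e^(−0.05)·[0.5097·5.0000 + 0.4903·38.8391] = 20.5370
Node 0 (S = 75): V_0 = e^(−0.05)·[0.5097·2.3317 + 0.4903·20.5370] = 10.7080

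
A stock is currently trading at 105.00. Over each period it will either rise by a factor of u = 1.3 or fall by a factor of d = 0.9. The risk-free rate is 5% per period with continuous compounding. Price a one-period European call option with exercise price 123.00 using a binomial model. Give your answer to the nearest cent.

Risk-neutral probability p = (e^0.05 − 0.9)/(1.3 − 0.9) = 0.1513/0.4000 = 0.3782
Terminal stock prices: S_u = 136.5, S_d = 94.5
Terminal payoffs (S − K): max(13.5, 0) = 13.5, max(-28.5, 0) = 0
Node 0 (S = 105): V_0 = e^(−0.05)·[0.3782·13.5000 + 0.6218·0.0000] = 4.8564

4.86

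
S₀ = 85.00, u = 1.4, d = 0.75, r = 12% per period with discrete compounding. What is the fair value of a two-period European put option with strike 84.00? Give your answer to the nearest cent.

5.35

Risk-neutral probability p = (1 + 0.12 − 0.75)/(1.4 − 0.75) = 0.3700/0.6500 = 0.5692
Terminal stock prices: S_uu = 166.6, S_ud = 89.25, S_dd = 47.81
Terminal payoffs (K − S): max(-82.6, 0) = 0, max(-5.25, 0) = 0, max(36.19, 0) = 36.19
Node u (S = 119): V_u = 1/1.12·[0.5692·0.0000 + 0.4308·0.0000] = 0.0000
Node d (S = 63.75): V_d = 1/1.12·[0.5692·0.0000 + 0.4308·36.1875] = 13.9183
Node 0 (S = 85): V_0 = 1/1.12·[0.5692·0.0000 + 0.4308·13.9183] = 5.3532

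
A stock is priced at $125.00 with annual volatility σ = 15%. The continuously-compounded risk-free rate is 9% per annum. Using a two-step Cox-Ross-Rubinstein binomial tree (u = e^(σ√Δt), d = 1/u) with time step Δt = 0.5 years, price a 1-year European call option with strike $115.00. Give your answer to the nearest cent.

CRR parameters: u = e^(σ√Δt) = e^(0.15·√0.5) = 1.1119, d = 1/u = 0.8994
Per-period rate: rΔt = 0.09·0.5 = 0.045, so R = e^0.045 = 1.0460
Risk-neutral probability p = (e^0.045 − 0.8994)/(1.1119 − 0.8994) = 0.1467/0.2125 = 0.6901
Terminal stock prices: S_uu = 154.5, S_ud = 125, S_dd = 101.1
Terminal payoffs (S − K): max(39.54, 0) = 39.54, max(10, 0) = 10, max(-13.89, 0) = 0
Node u (S = 139): V_u = e^(−0.045)·[0.6901·39.5389 + 0.3099·10.0000] = 29.0472
Node d (S = 112.4): V_d = e^(−0.045)·[0.6901·10.0000 + 0.3099·0.0000] = 6.5971
Node 0 (S = 125): V_0 = e^(−0.045)·[0.6901·29.0472 + 0.3099·6.5971] = 21.1175

$21.12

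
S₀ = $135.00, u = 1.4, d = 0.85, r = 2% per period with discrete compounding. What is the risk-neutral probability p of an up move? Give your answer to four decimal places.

p = 0.3091

Risk-neutral probability p = (1 + 0.02 − 0.85)/(1.4 − 0.85) = 0.1700/0.5500 = 0.3091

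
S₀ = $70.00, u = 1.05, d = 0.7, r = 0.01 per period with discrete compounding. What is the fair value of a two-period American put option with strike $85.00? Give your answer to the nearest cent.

Risk-neutral probability p = (1 + 0.01 − 0.7)/(1.05 − 0.7) = 0.3100/0.3500 = 0.8857
Terminal stock prices: S_uu = 77.17, S_ud = 51.45, S_dd = 34.3
Terminal payoffs (K − S): max(7.825, 0) = 7.825, max(33.55, 0) = 33.55, max(50.7, 0) = 50.7
Node u (S = 73.5): continuation = 1/1.01·[0.8857·7.8250 + 0.1143·33.5500] = 10.6584; exercise value = 11.5000 > continuation, so V_u = 11.5000 (exercise)
Node d (S = 49): continuation = 1/1.01·[0.8857·33.5500 + 0.1143·50.7000] = 35.1584; exercise value = 36.0000 > continuation, so V_d = 36.0000 (exercise)
Node 0 (S = 70): continuation = 1/1.01·[0.8857·11.5000 + 0.1143·36.0000] = 14.1584; exercise value = 15.0000 > continuation, so V_0 = 15.0000 (exercise)

$15.00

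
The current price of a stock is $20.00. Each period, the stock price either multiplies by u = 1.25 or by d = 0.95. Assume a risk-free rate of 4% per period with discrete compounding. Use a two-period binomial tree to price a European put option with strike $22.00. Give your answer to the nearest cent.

$1.79

Risk-neutral probability p = (1 + 0.04 − 0.95)/(1.25 − 0.95) = 0.0900/0.3000 = 0.3000
Terminal stock prices: S_uu = 31.25, S_ud = 23.75, S_dd = 18.05
Terminal payoffs (K − S): max(-9.25, 0) = 0, max(-1.75, 0) = 0, max(3.95, 0) = 3.95
Node u (S = 25): V_u = 1/1.04·[0.3000·0.0000 + 0.7000·0.0000] = 0.0000
Node d (S = 19): V_d = 1/1.04·[0.3000·0.0000 + 0.7000·3.9500] = 2.6587
Node 0 (S = 20): V_0 = 1/1.04·[0.3000·0.0000 + 0.7000·2.6587] = 1.7895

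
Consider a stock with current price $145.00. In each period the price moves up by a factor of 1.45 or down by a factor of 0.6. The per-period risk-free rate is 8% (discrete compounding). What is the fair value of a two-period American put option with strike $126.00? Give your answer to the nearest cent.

$15.72

Risk-neutral probability p = (1 + 0.08 − 0.6)/(1.45 − 0.6) = 0.4800/0.8500 = 0.5647
Terminal stock prices: S_uu = 304.9, S_ud = 126.1, S_dd = 52.2
Terminal payoffs (K − S): max(-178.9, 0) = 0, max(-0.15, 0) = 0, max(73.8, 0) = 73.8
Node u (S = 210.2): continuation = 1/1.08·[0.5647·0.0000 + 0.4353·0.0000] = 0.0000; exercise value = 0.0000 ≤ continuation, so V_u = 0.0000
Node d (S = 87): continuation = 1/1.08·[0.5647·0.0000 + 0.4353·73.8000] = 29.7451; exercise value = 39.0000 > continuation, so V_d = 39.0000 (exercise)
Node 0 (S = 145): continuation = 1/1.08·[0.5647·0.0000 + 0.4353·39.0000] = 15.7190; exercise value = 0.0000 ≤ continuation, so V_0 = 15.7190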